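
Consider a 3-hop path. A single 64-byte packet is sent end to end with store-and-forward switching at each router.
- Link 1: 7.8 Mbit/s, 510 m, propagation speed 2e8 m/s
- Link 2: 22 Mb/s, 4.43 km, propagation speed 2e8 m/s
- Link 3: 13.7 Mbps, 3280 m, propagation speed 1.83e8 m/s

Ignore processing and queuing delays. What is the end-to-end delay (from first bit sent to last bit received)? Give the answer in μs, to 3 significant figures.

169 μs

L = 64 × 8 = 512 bits.
Transmission delays (L/R per hop): 65.641, 23.2727, 37.3723 μs; sum = 126.286 μs.
Propagation delays (d/s per hop): 2.55, 22.15, 17.9235 μs; sum = 42.6235 μs.
End-to-end = 169 μs.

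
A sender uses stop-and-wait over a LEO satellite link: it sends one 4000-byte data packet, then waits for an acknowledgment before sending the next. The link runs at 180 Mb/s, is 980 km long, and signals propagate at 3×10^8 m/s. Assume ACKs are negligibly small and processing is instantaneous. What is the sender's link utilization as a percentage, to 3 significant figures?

2.65 %

t_tx = L/R = 32000/180000000 = 0.000177778 s.
t_prop = 980000/300000000 = 0.00326667 s; RTT = 0.00653333 s.
Cycle = t_tx + RTT = 0.00671111 s.
Utilization = t_tx / cycle = 0.000177778/0.00671111 = 2.65 %.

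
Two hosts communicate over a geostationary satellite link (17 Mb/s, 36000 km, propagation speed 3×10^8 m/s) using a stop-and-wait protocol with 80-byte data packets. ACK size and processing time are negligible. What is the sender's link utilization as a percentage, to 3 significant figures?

0.0157 %

t_tx = L/R = 640/17000000 = 3.76471e-05 s.
t_prop = 36000000/300000000 = 0.12 s; RTT = 0.24 s.
Cycle = t_tx + RTT = 0.240038 s.
Utilization = t_tx / cycle = 3.76471e-05/0.240038 = 0.0157 %.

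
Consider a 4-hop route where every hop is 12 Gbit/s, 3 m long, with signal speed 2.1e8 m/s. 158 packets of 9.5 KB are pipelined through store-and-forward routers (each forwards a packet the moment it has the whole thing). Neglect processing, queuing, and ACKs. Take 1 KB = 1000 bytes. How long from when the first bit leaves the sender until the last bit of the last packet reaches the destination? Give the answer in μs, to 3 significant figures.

Per-hop transmission t_tx = L/R = 76000/12000000000 = 6.33333 μs.
Per-hop propagation t_prop = 3/210000000 = 0.0142857 μs.
Pipeline fill: first packet needs 4·t_tx to clear all hops; remaining 157 packets each add one t_tx.
Total = (4+158-1)·t_tx + 4·t_prop = 161·6.33333 + 4·0.0142857 = 1020 μs.

1020 μs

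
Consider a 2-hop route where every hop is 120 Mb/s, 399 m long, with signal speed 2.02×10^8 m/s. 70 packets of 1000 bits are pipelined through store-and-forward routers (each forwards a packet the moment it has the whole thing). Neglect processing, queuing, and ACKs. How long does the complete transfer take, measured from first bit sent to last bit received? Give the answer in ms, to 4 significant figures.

0.5956 ms

Per-hop transmission t_tx = L/R = 1000/120000000 = 0.00833333 ms.
Per-hop propagation t_prop = 399/202000000 = 0.00197525 ms.
Pipeline fill: first packet needs 2·t_tx to clear all hops; remaining 69 packets each add one t_tx.
Total = (2+70-1)·t_tx + 2·t_prop = 71·0.00833333 + 2·0.00197525 = 0.5956 ms.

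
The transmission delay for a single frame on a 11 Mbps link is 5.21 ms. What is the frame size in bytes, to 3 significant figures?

7160 bytes

L = R × t_tx = 11000000 b/s × 0.00521 s = 57310 bits.
In bytes: 57310 / 8 = 7160 bytes.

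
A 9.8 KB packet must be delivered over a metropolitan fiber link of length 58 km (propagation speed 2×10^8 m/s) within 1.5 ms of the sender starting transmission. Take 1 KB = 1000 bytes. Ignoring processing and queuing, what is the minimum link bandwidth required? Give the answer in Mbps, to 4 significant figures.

L = 78400 bits.
Propagation delay = 58000 / 200000000 = 0.29 ms.
Transmission budget = 1.5 − 0.29 = 1.21 ms.
R ≥ L / t_tx = 78400 bits / 0.00121 s = 64.79 Mbps.

64.79 Mbps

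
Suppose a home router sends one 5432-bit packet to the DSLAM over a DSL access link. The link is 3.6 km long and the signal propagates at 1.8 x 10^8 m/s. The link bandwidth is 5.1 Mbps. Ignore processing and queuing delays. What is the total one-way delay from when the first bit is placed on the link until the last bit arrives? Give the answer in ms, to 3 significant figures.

Transmission delay = L/R = 5432 / 5100000 = 1.0651 ms.
Propagation delay = d/s = 3600 m / 180000000 m/s = 0.02 ms.
Total = 1.09 ms.

1.09 ms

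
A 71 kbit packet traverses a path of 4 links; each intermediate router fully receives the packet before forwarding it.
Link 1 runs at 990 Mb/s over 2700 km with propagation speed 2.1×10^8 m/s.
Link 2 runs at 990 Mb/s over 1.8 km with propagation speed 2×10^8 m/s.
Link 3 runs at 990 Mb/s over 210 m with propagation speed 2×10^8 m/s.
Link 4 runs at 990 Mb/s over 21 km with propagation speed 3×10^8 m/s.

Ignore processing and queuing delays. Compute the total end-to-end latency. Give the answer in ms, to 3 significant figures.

13.2 ms

L = 71000 bits.
Transmission delay per hop = L/R = 71000/990000000 = 0.0717172 ms; 4 hops → 0.286869 ms.
Propagation delays (d/s per hop): 12.8571, 0.009, 0.00105, 0.07 ms; sum = 12.9372 ms.
End-to-end = 13.2 ms.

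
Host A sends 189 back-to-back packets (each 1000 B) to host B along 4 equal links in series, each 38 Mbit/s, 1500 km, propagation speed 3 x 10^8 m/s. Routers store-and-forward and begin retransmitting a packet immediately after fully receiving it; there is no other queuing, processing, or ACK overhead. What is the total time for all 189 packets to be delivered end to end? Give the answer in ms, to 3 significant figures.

60.4 ms

Per-hop transmission t_tx = L/R = 8000/38000000 = 0.210526 ms.
Per-hop propagation t_prop = 1500000/300000000 = 5 ms.
Pipeline fill: first packet needs 4·t_tx to clear all hops; remaining 188 packets each add one t_tx.
Total = (4+189-1)·t_tx + 4·t_prop = 192·0.210526 + 4·5 = 60.4 ms.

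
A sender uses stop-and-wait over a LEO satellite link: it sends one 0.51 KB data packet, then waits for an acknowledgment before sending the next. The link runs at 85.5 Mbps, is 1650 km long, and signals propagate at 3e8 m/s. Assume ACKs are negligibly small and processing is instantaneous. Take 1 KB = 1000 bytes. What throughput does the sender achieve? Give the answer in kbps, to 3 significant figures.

369 kbps

t_tx = L/R = 4080/85500000 = 4.77193e-05 s.
t_prop = 1650000/300000000 = 0.0055 s; RTT = 0.011 s.
Cycle = t_tx + RTT = 0.0110477 s.
Throughput = L / cycle = 4080 / 0.0110477 = 369 kbps.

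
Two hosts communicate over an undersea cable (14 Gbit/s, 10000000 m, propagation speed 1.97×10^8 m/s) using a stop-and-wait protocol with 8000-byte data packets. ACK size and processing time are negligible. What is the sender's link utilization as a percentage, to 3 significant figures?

t_tx = L/R = 64000/14000000000 = 4.57143e-06 s.
t_prop = 10000000/197000000 = 0.0507614 s; RTT = 0.101523 s.
Cycle = t_tx + RTT = 0.101527 s.
Utilization = t_tx / cycle = 4.57143e-06/0.101527 = 0.00450 %.

0.00450 %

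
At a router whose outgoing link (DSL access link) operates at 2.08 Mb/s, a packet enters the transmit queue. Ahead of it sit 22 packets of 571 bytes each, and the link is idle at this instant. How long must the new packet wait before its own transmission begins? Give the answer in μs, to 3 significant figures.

Each queued packet: L/R = 4568/2080000 = 2196.15 μs.
22 queued → 48315.4 μs.
Queuing delay = 48300 μs.

48300 μs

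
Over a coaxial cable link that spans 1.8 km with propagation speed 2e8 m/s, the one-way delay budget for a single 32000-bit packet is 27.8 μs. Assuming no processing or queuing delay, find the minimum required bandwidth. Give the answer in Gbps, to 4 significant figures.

Propagation delay = 1800 / 200000000 = 9 μs.
Transmission budget = 27.8 − 9 = 18.8 μs.
R ≥ L / t_tx = 32000 bits / 1.88e-05 s = 1.702 Gbps.

1.702 Gbps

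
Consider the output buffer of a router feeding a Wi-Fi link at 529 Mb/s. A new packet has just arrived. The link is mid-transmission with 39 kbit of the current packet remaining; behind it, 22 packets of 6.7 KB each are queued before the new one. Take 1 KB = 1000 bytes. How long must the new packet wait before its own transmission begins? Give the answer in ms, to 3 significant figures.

2.30 ms

Each queued packet: L/R = 53600/529000000 = 0.101323 ms.
22 queued → 2.22911 ms.
Plus remaining 39000 bits of current packet: 0.073724 ms.
Queuing delay = 2.30 ms.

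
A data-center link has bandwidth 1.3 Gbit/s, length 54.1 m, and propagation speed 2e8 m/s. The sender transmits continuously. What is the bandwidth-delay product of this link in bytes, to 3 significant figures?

44.0 bytes

Propagation delay = 54.1 / 200000000 = 2.705e-07 s.
BDP = R × t_prop = 1300000000 × 2.705e-07 = 351.65 bits.
In bytes: 351.65/8 = 44.0 bytes.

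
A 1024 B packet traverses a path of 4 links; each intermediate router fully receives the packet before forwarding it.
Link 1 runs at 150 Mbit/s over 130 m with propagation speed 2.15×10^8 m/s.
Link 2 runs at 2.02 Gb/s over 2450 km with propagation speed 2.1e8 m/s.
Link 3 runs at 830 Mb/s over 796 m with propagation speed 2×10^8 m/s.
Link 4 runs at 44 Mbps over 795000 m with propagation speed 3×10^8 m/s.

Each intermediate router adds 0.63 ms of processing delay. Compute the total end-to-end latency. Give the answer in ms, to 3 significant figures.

L = 1024 × 8 = 8192 bits.
Transmission delays (L/R per hop): 0.0546133, 0.00405545, 0.00986988, 0.186182 ms; sum = 0.25472 ms.
Propagation delays (d/s per hop): 0.000604651, 11.6667, 0.00398, 2.65 ms; sum = 14.3213 ms.
Processing at 3 router(s): 3 × 0.63 ms = 1.89 ms.
End-to-end = 16.5 ms.

16.5 ms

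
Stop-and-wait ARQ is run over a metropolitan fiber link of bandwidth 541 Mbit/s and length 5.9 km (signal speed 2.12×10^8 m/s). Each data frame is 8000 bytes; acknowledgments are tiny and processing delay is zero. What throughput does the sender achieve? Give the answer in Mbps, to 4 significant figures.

t_tx = L/R = 64000/541000000 = 0.000118299 s.
t_prop = 5900/212000000 = 2.78302e-05 s; RTT = 5.56604e-05 s.
Cycle = t_tx + RTT = 0.00017396 s.
Throughput = L / cycle = 64000 / 0.00017396 = 367.9 Mbps.

367.9 Mbps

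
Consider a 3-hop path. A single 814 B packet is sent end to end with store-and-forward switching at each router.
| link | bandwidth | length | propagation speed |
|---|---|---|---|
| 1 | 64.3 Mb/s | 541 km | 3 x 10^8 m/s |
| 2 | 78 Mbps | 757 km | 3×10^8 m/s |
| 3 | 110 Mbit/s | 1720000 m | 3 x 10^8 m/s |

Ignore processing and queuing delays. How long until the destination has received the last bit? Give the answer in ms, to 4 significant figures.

10.30 ms

L = 814 × 8 = 6512 bits.
Transmission delays (L/R per hop): 0.101275, 0.0834872, 0.0592 ms; sum = 0.243962 ms.
Propagation delays (d/s per hop): 1.80333, 2.52333, 5.73333 ms; sum = 10.06 ms.
End-to-end = 10.30 ms.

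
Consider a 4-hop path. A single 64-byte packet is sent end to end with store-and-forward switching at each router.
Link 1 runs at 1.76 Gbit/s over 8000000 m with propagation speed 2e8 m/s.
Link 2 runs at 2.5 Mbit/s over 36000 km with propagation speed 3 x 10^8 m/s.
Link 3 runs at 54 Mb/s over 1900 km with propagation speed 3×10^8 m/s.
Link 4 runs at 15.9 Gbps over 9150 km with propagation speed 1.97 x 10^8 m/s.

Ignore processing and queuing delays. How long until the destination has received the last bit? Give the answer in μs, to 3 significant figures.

213000 μs

L = 64 × 8 = 512 bits.
Transmission delays (L/R per hop): 0.290909, 204.8, 9.48148, 0.0322013 μs; sum = 214.605 μs.
Propagation delays (d/s per hop): 40000, 120000, 6333.33, 46446.7 μs; sum = 212780 μs.
End-to-end = 213000 μs.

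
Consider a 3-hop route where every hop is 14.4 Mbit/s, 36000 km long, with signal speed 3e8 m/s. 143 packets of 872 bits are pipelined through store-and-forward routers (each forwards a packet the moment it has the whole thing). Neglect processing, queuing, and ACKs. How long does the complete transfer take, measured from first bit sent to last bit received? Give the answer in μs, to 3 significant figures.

369000 μs

Per-hop transmission t_tx = L/R = 872/14400000 = 60.5556 μs.
Per-hop propagation t_prop = 36000000/300000000 = 120000 μs.
Pipeline fill: first packet needs 3·t_tx to clear all hops; remaining 142 packets each add one t_tx.
Total = (3+143-1)·t_tx + 3·t_prop = 145·60.5556 + 3·120000 = 369000 μs.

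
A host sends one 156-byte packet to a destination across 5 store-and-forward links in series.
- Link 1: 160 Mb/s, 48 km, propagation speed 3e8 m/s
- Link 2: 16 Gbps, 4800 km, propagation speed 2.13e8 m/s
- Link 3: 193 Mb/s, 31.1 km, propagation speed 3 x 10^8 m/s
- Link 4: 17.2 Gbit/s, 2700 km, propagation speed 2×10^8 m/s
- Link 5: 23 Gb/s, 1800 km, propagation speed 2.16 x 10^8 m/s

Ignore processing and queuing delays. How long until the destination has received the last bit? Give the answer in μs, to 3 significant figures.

L = 156 × 8 = 1248 bits.
Transmission delays (L/R per hop): 7.8, 0.078, 6.46632, 0.0725581, 0.0542609 μs; sum = 14.4711 μs.
Propagation delays (d/s per hop): 160, 22535.2, 103.667, 13500, 8333.33 μs; sum = 44632.2 μs.
End-to-end = 44600 μs.

44600 μs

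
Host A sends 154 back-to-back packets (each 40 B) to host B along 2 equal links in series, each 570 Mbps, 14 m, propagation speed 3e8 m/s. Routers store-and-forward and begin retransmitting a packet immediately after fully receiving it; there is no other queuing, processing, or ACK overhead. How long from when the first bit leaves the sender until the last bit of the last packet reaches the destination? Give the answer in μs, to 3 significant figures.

87.1 μs

Per-hop transmission t_tx = L/R = 320/570000000 = 0.561404 μs.
Per-hop propagation t_prop = 14/300000000 = 0.0466667 μs.
Pipeline fill: first packet needs 2·t_tx to clear all hops; remaining 153 packets each add one t_tx.
Total = (2+154-1)·t_tx + 2·t_prop = 155·0.561404 + 2·0.0466667 = 87.1 μs.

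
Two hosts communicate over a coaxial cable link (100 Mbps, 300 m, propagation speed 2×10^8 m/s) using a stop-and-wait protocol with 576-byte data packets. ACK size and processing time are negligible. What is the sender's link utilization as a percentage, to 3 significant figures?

93.9 %

t_tx = L/R = 4608/100000000 = 4.608e-05 s.
t_prop = 300/200000000 = 1.5e-06 s; RTT = 3e-06 s.
Cycle = t_tx + RTT = 4.908e-05 s.
Utilization = t_tx / cycle = 4.608e-05/4.908e-05 = 93.9 %.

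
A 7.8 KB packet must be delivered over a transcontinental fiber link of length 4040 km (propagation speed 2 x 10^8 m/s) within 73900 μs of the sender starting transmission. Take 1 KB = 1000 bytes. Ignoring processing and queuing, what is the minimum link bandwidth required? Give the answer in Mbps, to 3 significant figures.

1.16 Mbps

L = 62400 bits.
Propagation delay = 4040000 / 200000000 = 20200 μs.
Transmission budget = 73900 − 20200 = 53700 μs.
R ≥ L / t_tx = 62400 bits / 0.0537 s = 1.16 Mbps.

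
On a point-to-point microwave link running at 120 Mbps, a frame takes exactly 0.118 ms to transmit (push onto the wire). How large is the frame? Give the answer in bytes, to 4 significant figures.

L = R × t_tx = 120000000 b/s × 0.000118 s = 14160 bits.
In bytes: 14160 / 8 = 1770 bytes.

1770 bytes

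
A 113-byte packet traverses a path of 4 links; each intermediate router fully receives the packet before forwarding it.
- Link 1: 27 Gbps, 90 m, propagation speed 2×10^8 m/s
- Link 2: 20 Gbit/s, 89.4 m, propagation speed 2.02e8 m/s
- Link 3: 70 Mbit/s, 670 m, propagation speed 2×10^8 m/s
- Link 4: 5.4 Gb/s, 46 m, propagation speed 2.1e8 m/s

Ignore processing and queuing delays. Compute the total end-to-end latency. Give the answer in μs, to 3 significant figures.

17.6 μs

L = 113 × 8 = 904 bits.
Transmission delays (L/R per hop): 0.0334815, 0.0452, 12.9143, 0.167407 μs; sum = 13.1604 μs.
Propagation delays (d/s per hop): 0.45, 0.442574, 3.35, 0.219048 μs; sum = 4.46162 μs.
End-to-end = 17.6 μs.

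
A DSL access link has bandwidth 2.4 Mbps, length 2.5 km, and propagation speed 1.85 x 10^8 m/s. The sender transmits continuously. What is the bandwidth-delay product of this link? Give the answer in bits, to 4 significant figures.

32.43 bits

Propagation delay = 2500 / 185000000 = 1.35135e-05 s.
BDP = R × t_prop = 2400000 × 1.35135e-05 = 32.4324 bits.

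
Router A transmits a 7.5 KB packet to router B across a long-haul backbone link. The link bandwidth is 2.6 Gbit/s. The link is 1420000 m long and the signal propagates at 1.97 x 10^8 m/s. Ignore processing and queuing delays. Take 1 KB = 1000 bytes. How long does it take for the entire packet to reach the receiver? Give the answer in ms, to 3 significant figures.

7.23 ms

L = 60000 bits.
Transmission delay = L/R = 60000 / 2600000000 = 0.0230769 ms.
Propagation delay = d/s = 1420000 m / 197000000 m/s = 7.20812 ms.
Total = 7.23 ms.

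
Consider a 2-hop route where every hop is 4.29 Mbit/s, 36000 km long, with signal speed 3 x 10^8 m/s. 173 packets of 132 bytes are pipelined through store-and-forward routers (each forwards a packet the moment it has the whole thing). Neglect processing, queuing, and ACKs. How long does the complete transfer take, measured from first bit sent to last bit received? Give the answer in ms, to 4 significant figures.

Per-hop transmission t_tx = L/R = 1056/4290000 = 0.246154 ms.
Per-hop propagation t_prop = 36000000/300000000 = 120 ms.
Pipeline fill: first packet needs 2·t_tx to clear all hops; remaining 172 packets each add one t_tx.
Total = (2+173-1)·t_tx + 2·t_prop = 174·0.246154 + 2·120 = 282.8 ms.

282.8 ms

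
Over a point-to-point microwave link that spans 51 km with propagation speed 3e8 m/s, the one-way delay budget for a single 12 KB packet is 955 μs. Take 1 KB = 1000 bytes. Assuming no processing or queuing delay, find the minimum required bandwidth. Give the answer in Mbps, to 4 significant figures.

L = 96000 bits.
Propagation delay = 51000 / 300000000 = 170 μs.
Transmission budget = 955 − 170 = 785 μs.
R ≥ L / t_tx = 96000 bits / 0.000785 s = 122.3 Mbps.

122.3 Mbps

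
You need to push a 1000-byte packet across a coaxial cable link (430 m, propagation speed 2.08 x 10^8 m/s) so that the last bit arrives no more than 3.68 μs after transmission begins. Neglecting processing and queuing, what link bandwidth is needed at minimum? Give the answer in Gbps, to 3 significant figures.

L = 8000 bits.
Propagation delay = 430 / 208000000 = 2.06731 μs.
Transmission budget = 3.68 − 2.06731 = 1.61269 μs.
R ≥ L / t_tx = 8000 bits / 1.61269e-06 s = 4.96 Gbps.

4.96 Gbps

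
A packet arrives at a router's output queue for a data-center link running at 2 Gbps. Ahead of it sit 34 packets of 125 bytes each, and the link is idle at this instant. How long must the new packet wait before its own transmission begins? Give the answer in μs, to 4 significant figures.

Each queued packet: L/R = 1000/2000000000 = 0.5 μs.
34 queued → 17 μs.
Queuing delay = 17.00 μs.

17.00 μs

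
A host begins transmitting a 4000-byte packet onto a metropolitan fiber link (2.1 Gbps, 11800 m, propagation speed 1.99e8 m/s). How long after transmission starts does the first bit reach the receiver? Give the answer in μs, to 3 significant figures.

First bit experiences only propagation delay: d/s = 11800/199000000 = 59.3 μs.

59.3 μs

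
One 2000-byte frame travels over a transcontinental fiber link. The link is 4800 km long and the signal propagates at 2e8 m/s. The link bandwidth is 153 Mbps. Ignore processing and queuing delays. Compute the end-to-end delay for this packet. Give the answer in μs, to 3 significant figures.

24100 μs

L = 2000 × 8 = 16000 bits.
Transmission delay = L/R = 16000 / 153000000 = 104.575 μs.
Propagation delay = d/s = 4800000 m / 200000000 m/s = 24000 μs.
Total = 24100 μs.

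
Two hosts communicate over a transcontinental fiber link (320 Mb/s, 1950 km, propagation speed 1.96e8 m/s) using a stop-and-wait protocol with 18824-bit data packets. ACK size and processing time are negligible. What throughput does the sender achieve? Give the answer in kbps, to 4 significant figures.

t_tx = L/R = 18824/320000000 = 5.8825e-05 s.
t_prop = 1950000/196000000 = 0.00994898 s; RTT = 0.019898 s.
Cycle = t_tx + RTT = 0.0199568 s.
Throughput = L / cycle = 18824 / 0.0199568 = 943.2 kbps.

943.2 kbps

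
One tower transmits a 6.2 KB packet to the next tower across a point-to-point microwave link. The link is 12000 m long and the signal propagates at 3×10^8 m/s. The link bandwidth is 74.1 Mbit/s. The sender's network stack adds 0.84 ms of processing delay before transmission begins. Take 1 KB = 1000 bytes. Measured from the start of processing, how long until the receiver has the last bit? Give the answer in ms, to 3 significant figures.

L = 49600 bits.
Transmission delay = L/R = 49600 / 74100000 = 0.669366 ms.
Propagation delay = d/s = 12000 m / 300000000 m/s = 0.04 ms.
Plus processing delay 0.84 ms = 0.84 ms.
Total = 1.55 ms.

1.55 ms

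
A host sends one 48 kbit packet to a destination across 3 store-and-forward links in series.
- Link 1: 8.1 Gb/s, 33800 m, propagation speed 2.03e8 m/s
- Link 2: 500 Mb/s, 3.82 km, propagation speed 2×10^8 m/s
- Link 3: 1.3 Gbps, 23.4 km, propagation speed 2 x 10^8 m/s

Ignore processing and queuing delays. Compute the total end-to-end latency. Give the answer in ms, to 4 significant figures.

0.4415 ms

L = 48000 bits.
Transmission delays (L/R per hop): 0.00592593, 0.096, 0.0369231 ms; sum = 0.138849 ms.
Propagation delays (d/s per hop): 0.166502, 0.0191, 0.117 ms; sum = 0.302602 ms.
End-to-end = 0.4415 ms.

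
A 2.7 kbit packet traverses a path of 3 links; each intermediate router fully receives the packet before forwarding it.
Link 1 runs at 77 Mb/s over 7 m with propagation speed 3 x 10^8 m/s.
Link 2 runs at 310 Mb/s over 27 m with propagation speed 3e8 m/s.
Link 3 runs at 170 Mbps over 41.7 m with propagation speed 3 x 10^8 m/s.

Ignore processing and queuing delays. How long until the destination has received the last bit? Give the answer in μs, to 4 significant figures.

59.91 μs

L = 2700 bits.
Transmission delays (L/R per hop): 35.0649, 8.70968, 15.8824 μs; sum = 59.657 μs.
Propagation delays (d/s per hop): 0.0233333, 0.09, 0.139 μs; sum = 0.252333 μs.
End-to-end = 59.91 μs.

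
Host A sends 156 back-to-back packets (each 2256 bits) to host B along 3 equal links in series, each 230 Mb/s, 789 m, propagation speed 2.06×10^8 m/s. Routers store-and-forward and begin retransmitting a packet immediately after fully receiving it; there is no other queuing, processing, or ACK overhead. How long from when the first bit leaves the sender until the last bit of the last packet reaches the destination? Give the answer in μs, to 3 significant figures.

Per-hop transmission t_tx = L/R = 2256/230000000 = 9.8087 μs.
Per-hop propagation t_prop = 789/206000000 = 3.8301 μs.
Pipeline fill: first packet needs 3·t_tx to clear all hops; remaining 155 packets each add one t_tx.
Total = (3+156-1)·t_tx + 3·t_prop = 158·9.8087 + 3·3.8301 = 1560 μs.

1560 μs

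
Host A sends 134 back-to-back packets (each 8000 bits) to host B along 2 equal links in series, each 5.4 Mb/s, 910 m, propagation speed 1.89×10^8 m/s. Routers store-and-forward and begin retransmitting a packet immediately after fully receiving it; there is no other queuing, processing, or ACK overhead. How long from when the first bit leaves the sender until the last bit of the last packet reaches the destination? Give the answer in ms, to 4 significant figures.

Per-hop transmission t_tx = L/R = 8000/5400000 = 1.48148 ms.
Per-hop propagation t_prop = 910/189000000 = 0.00481481 ms.
Pipeline fill: first packet needs 2·t_tx to clear all hops; remaining 133 packets each add one t_tx.
Total = (2+134-1)·t_tx + 2·t_prop = 135·1.48148 + 2·0.00481481 = 200.0 ms.

200.0 ms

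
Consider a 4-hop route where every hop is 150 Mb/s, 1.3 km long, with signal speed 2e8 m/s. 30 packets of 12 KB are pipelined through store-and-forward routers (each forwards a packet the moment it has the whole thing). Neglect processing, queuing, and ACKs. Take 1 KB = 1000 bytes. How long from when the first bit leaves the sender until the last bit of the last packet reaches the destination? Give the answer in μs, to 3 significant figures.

21100 μs

Per-hop transmission t_tx = L/R = 96000/150000000 = 640 μs.
Per-hop propagation t_prop = 1300/200000000 = 6.5 μs.
Pipeline fill: first packet needs 4·t_tx to clear all hops; remaining 29 packets each add one t_tx.
Total = (4+30-1)·t_tx + 4·t_prop = 33·640 + 4·6.5 = 21100 μs.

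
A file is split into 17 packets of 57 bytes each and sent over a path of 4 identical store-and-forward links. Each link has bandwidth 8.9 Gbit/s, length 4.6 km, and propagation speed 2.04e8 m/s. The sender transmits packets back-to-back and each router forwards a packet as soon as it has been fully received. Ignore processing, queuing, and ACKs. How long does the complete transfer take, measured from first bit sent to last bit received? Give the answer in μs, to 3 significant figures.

91.2 μs

Per-hop transmission t_tx = L/R = 456/8900000000 = 0.051236 μs.
Per-hop propagation t_prop = 4600/204000000 = 22.549 μs.
Pipeline fill: first packet needs 4·t_tx to clear all hops; remaining 16 packets each add one t_tx.
Total = (4+17-1)·t_tx + 4·t_prop = 20·0.051236 + 4·22.549 = 91.2 μs.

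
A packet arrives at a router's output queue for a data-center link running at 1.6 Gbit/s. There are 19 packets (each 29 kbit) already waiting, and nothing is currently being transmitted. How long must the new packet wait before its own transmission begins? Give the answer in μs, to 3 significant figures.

344 μs

Each queued packet: L/R = 29000/1600000000 = 18.125 μs.
19 queued → 344.375 μs.
Queuing delay = 344 μs.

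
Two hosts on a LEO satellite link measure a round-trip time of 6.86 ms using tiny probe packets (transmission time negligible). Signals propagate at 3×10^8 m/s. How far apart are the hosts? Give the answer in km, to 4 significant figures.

One-way propagation = RTT/2 = 3.43 ms.
d = s × t = 300000000 × 0.00343 = 1029 km.

1029 km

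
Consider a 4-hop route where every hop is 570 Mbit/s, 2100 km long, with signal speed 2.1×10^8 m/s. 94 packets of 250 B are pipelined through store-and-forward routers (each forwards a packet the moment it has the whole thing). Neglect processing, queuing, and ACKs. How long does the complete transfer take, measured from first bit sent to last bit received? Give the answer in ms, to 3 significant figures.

Per-hop transmission t_tx = L/R = 2000/570000000 = 0.00350877 ms.
Per-hop propagation t_prop = 2100000/210000000 = 10 ms.
Pipeline fill: first packet needs 4·t_tx to clear all hops; remaining 93 packets each add one t_tx.
Total = (4+94-1)·t_tx + 4·t_prop = 97·0.00350877 + 4·10 = 40.3 ms.

40.3 ms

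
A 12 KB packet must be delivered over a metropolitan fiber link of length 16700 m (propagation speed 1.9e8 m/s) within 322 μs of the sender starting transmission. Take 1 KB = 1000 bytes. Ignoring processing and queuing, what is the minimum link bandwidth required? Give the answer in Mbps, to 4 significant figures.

410.1 Mbps

L = 96000 bits.
Propagation delay = 16700 / 190000000 = 87.8947 μs.
Transmission budget = 322 − 87.8947 = 234.105 μs.
R ≥ L / t_tx = 96000 bits / 0.000234105 s = 410.1 Mbps.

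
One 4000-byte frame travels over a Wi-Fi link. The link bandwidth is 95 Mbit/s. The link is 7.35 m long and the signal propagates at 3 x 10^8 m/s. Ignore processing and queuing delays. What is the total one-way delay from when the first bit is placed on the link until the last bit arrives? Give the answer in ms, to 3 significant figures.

0.337 ms

L = 4000 × 8 = 32000 bits.
Transmission delay = L/R = 32000 / 95000000 = 0.336842 ms.
Propagation delay = d/s = 7.35 m / 300000000 m/s = 2.45e-05 ms.
Total = 0.337 ms.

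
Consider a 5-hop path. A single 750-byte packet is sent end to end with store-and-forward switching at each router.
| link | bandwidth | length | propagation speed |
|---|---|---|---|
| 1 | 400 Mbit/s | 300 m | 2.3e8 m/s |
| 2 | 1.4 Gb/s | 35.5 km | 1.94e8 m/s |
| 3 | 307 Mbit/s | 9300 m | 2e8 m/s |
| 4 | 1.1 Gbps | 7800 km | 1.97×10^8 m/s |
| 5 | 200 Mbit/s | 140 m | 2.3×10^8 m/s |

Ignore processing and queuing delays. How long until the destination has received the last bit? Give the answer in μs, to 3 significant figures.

L = 750 × 8 = 6000 bits.
Transmission delays (L/R per hop): 15, 4.28571, 19.544, 5.45455, 30 μs; sum = 74.2842 μs.
Propagation delays (d/s per hop): 1.30435, 182.99, 46.5, 39593.9, 0.608696 μs; sum = 39825.3 μs.
End-to-end = 39900 μs.

39900 μs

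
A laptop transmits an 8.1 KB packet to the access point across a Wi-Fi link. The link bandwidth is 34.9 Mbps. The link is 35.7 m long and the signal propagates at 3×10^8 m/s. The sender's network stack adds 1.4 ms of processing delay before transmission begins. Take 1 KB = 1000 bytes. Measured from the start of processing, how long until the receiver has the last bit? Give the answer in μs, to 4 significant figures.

3257 μs

L = 64800 bits.
Transmission delay = L/R = 64800 / 34900000 = 1856.73 μs.
Propagation delay = d/s = 35.7 m / 300000000 m/s = 0.119 μs.
Plus processing delay 1.4 ms = 1400 μs.
Total = 3257 μs.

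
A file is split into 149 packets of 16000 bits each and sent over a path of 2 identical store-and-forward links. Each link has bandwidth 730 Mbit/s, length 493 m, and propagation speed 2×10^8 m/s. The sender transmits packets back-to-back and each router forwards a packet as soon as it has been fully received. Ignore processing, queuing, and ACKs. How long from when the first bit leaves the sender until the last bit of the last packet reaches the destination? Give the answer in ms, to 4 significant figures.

Per-hop transmission t_tx = L/R = 16000/730000000 = 0.0219178 ms.
Per-hop propagation t_prop = 493/200000000 = 0.002465 ms.
Pipeline fill: first packet needs 2·t_tx to clear all hops; remaining 148 packets each add one t_tx.
Total = (2+149-1)·t_tx + 2·t_prop = 150·0.0219178 + 2·0.002465 = 3.293 ms.

3.293 ms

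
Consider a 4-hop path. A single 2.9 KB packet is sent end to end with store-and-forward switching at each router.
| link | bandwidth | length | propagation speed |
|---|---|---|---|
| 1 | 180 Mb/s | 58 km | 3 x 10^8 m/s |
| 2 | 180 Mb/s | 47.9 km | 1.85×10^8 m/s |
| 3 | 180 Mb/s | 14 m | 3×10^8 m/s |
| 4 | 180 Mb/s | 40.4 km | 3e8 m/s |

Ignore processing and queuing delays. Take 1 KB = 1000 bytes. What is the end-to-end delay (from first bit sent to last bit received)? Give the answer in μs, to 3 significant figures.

L = 23200 bits.
Transmission delay per hop = L/R = 23200/180000000 = 128.889 μs; 4 hops → 515.556 μs.
Propagation delays (d/s per hop): 193.333, 258.919, 0.0466667, 134.667 μs; sum = 586.966 μs.
End-to-end = 1100 μs.

1100 μs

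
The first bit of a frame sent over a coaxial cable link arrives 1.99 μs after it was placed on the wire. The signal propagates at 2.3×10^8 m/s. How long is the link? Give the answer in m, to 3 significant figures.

d = s × t_prop = 2.3e+08 × 1.99e-06 = 458 m.

458 m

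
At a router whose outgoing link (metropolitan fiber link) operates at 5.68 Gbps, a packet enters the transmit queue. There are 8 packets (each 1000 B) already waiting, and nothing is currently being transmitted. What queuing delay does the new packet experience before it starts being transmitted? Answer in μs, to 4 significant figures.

11.27 μs

Each queued packet: L/R = 8000/5680000000 = 1.40845 μs.
8 queued → 11.2676 μs.
Queuing delay = 11.27 μs.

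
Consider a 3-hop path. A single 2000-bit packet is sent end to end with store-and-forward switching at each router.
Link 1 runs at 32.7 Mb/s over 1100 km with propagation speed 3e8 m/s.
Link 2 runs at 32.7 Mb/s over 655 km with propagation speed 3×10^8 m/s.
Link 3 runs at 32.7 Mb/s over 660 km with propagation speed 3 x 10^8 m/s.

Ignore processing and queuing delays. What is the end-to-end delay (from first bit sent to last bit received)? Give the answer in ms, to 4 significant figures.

8.233 ms

Transmission delay per hop = L/R = 2000/3.27e+07 = 0.0611621 ms; 3 hops → 0.183486 ms.
Propagation delays (d/s per hop): 3.66667, 2.18333, 2.2 ms; sum = 8.05 ms.
End-to-end = 8.233 ms.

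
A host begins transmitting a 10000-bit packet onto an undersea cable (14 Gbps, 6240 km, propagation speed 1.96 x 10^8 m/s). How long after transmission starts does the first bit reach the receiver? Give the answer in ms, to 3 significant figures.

31.8 ms

First bit experiences only propagation delay: d/s = 6240000/196000000 = 31.8 ms.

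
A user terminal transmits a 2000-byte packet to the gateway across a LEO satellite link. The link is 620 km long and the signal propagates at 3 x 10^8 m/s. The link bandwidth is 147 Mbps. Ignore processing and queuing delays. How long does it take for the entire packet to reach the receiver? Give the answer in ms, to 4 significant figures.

2.176 ms

L = 2000 × 8 = 16000 bits.
Transmission delay = L/R = 16000 / 147000000 = 0.108844 ms.
Propagation delay = d/s = 620000 m / 300000000 m/s = 2.06667 ms.
Total = 2.176 ms.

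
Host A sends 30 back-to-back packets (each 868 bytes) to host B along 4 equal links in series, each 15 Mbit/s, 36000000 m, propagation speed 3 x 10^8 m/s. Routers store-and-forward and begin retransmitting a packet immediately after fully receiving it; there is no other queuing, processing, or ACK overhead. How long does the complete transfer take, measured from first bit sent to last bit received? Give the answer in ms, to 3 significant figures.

Per-hop transmission t_tx = L/R = 6944/15000000 = 0.462933 ms.
Per-hop propagation t_prop = 36000000/300000000 = 120 ms.
Pipeline fill: first packet needs 4·t_tx to clear all hops; remaining 29 packets each add one t_tx.
Total = (4+30-1)·t_tx + 4·t_prop = 33·0.462933 + 4·120 = 495 ms.

495 ms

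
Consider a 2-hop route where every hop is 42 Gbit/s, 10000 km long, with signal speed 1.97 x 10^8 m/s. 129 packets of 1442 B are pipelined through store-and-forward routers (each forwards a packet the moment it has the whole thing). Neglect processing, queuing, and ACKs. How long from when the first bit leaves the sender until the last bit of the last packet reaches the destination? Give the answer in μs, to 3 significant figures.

102000 μs

Per-hop transmission t_tx = L/R = 11536/42000000000 = 0.274667 μs.
Per-hop propagation t_prop = 10000000/197000000 = 50761.4 μs.
Pipeline fill: first packet needs 2·t_tx to clear all hops; remaining 128 packets each add one t_tx.
Total = (2+129-1)·t_tx + 2·t_prop = 130·0.274667 + 2·50761.4 = 102000 μs.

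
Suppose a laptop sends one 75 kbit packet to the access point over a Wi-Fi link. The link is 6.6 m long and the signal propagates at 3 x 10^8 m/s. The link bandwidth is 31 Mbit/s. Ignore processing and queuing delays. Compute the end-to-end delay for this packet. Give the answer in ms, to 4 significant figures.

L = 75000 bits.
Transmission delay = L/R = 75000 / 31000000 = 2.41935 ms.
Propagation delay = d/s = 6.6 m / 300000000 m/s = 2.2e-05 ms.
Total = 2.419 ms.

2.419 ms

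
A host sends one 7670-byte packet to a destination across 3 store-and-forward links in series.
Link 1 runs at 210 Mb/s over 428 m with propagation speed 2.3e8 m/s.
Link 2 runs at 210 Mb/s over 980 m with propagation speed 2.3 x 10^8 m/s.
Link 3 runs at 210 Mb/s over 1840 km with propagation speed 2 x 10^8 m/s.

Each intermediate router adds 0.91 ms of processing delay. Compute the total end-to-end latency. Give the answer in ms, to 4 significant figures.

11.90 ms

L = 7670 × 8 = 61360 bits.
Transmission delay per hop = L/R = 61360/210000000 = 0.29219 ms; 3 hops → 0.876571 ms.
Propagation delays (d/s per hop): 0.00186087, 0.00426087, 9.2 ms; sum = 9.20612 ms.
Processing at 2 router(s): 2 × 0.91 ms = 1.82 ms.
End-to-end = 11.90 ms.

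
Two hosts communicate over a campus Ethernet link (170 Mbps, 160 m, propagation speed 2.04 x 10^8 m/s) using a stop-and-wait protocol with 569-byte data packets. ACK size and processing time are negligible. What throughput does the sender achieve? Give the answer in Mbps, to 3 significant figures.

t_tx = L/R = 4552/170000000 = 2.67765e-05 s.
t_prop = 160/204000000 = 7.84314e-07 s; RTT = 1.56863e-06 s.
Cycle = t_tx + RTT = 2.83451e-05 s.
Throughput = L / cycle = 4552 / 2.83451e-05 = 161 Mbps.

161 Mbps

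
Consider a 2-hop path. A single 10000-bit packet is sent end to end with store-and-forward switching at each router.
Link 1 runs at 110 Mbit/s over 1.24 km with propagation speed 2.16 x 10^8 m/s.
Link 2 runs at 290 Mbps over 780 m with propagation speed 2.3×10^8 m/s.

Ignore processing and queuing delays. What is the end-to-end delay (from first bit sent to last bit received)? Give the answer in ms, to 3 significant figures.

0.135 ms

Transmission delays (L/R per hop): 0.0909091, 0.0344828 ms; sum = 0.125392 ms.
Propagation delays (d/s per hop): 0.00574074, 0.0033913 ms; sum = 0.00913205 ms.
End-to-end = 0.135 ms.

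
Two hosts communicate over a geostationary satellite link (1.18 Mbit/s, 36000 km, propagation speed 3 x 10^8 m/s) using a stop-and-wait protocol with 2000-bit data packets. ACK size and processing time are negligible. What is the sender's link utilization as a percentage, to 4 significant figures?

t_tx = L/R = 2000/1180000 = 0.00169492 s.
t_prop = 36000000/300000000 = 0.12 s; RTT = 0.24 s.
Cycle = t_tx + RTT = 0.241695 s.
Utilization = t_tx / cycle = 0.00169492/0.241695 = 0.7013 %.

0.7013 %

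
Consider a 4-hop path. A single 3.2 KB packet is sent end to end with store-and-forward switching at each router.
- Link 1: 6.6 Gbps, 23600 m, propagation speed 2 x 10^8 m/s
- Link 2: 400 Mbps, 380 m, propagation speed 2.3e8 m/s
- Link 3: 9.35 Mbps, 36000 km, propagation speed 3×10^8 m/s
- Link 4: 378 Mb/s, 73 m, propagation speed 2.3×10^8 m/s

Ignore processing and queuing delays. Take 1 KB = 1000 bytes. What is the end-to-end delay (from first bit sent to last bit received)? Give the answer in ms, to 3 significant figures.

123 ms

L = 25600 bits.
Transmission delays (L/R per hop): 0.00387879, 0.064, 2.73797, 0.0677249 ms; sum = 2.87357 ms.
Propagation delays (d/s per hop): 0.118, 0.00165217, 120, 0.000317391 ms; sum = 120.12 ms.
End-to-end = 123 ms.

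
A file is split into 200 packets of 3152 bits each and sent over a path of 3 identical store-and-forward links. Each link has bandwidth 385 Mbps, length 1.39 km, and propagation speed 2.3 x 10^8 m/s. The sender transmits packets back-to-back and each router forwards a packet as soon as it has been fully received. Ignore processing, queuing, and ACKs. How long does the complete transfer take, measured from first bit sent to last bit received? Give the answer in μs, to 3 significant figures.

1670 μs

Per-hop transmission t_tx = L/R = 3152/385000000 = 8.18701 μs.
Per-hop propagation t_prop = 1390/2.3e+08 = 6.04348 μs.
Pipeline fill: first packet needs 3·t_tx to clear all hops; remaining 199 packets each add one t_tx.
Total = (3+200-1)·t_tx + 3·t_prop = 202·8.18701 + 3·6.04348 = 1670 μs.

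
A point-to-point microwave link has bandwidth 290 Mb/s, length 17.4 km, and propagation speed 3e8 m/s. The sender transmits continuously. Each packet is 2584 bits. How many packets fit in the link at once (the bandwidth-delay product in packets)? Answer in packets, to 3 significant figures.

6.51 packets

Propagation delay = 17400 / 300000000 = 5.8e-05 s.
BDP = R × t_prop = 290000000 × 5.8e-05 = 16820 bits.
In packets of 2584 bits: 6.51 packets.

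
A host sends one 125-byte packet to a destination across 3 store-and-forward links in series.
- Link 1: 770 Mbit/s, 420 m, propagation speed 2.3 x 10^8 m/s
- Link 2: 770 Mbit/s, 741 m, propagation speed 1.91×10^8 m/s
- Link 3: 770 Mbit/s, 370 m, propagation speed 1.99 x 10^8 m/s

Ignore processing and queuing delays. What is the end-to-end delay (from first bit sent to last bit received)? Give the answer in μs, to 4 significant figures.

L = 125 × 8 = 1000 bits.
Transmission delay per hop = L/R = 1000/770000000 = 1.2987 μs; 3 hops → 3.8961 μs.
Propagation delays (d/s per hop): 1.82609, 3.87958, 1.8593 μs; sum = 7.56496 μs.
End-to-end = 11.46 μs.

11.46 μs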